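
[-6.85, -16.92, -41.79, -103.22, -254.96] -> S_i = -6.85*2.47^i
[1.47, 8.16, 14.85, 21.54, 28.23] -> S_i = 1.47 + 6.69*i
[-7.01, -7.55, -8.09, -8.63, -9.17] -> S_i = -7.01 + -0.54*i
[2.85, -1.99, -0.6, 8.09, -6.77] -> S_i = Random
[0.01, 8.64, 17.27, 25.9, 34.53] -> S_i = 0.01 + 8.63*i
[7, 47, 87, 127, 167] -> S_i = 7 + 40*i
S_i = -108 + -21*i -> [-108, -129, -150, -171, -192]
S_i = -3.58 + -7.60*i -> [-3.58, -11.18, -18.78, -26.38, -33.98]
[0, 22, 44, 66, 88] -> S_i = 0 + 22*i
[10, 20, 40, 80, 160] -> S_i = 10*2^i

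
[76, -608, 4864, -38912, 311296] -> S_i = 76*-8^i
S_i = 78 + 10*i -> [78, 88, 98, 108, 118]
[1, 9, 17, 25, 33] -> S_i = 1 + 8*i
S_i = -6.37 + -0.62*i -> [-6.37, -6.99, -7.61, -8.23, -8.85]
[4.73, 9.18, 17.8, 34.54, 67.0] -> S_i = 4.73*1.94^i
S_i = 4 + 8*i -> [4, 12, 20, 28, 36]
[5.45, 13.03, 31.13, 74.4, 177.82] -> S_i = 5.45*2.39^i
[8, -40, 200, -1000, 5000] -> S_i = 8*-5^i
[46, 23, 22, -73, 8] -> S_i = Random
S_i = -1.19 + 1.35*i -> [-1.19, 0.16, 1.51, 2.86, 4.21]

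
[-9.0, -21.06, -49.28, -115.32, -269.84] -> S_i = -9.00*2.34^i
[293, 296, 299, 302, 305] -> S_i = 293 + 3*i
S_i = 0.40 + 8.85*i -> [0.4, 9.25, 18.1, 26.95, 35.8]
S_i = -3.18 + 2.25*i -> [-3.18, -0.93, 1.32, 3.57, 5.82]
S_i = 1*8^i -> [1, 8, 64, 512, 4096]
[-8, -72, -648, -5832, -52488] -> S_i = -8*9^i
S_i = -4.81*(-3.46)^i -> [-4.81, 16.64, -57.58, 199.24, -689.37]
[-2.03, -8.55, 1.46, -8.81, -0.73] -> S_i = Random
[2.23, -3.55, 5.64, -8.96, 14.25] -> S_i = 2.23*(-1.59)^i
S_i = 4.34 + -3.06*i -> [4.34, 1.28, -1.78, -4.84, -7.9]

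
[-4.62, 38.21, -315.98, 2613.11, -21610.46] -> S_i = -4.62*(-8.27)^i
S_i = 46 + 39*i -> [46, 85, 124, 163, 202]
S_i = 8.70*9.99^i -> [8.7, 86.91, 868.26, 8673.93, 86652.52]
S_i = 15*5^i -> [15, 75, 375, 1875, 9375]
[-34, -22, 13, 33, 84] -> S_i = Random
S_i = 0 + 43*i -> [0, 43, 86, 129, 172]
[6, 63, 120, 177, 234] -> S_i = 6 + 57*i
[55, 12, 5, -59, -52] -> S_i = Random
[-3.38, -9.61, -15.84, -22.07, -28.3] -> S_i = -3.38 + -6.23*i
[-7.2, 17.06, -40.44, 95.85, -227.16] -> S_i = -7.20*(-2.37)^i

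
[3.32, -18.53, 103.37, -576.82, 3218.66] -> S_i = 3.32*(-5.58)^i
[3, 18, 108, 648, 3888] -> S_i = 3*6^i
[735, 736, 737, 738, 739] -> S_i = 735 + 1*i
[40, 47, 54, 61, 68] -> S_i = 40 + 7*i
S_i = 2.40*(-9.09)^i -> [2.4, -21.82, 198.31, -1802.61, 16385.77]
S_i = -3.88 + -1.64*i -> [-3.88, -5.52, -7.16, -8.8, -10.44]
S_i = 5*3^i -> [5, 15, 45, 135, 405]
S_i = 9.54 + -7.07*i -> [9.54, 2.47, -4.6, -11.67, -18.74]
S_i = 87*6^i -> [87, 522, 3132, 18792, 112752]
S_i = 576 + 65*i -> [576, 641, 706, 771, 836]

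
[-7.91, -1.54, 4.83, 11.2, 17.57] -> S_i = -7.91 + 6.37*i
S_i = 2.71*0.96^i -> [2.71, 2.6, 2.5, 2.4, 2.3]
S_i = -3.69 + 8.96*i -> [-3.69, 5.27, 14.23, 23.19, 32.15]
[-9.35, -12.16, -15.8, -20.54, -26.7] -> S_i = -9.35*1.30^i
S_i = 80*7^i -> [80, 560, 3920, 27440, 192080]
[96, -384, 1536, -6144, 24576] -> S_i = 96*-4^i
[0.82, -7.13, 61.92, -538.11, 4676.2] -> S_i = 0.82*(-8.69)^i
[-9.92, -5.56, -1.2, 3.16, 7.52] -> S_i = -9.92 + 4.36*i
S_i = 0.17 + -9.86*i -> [0.17, -9.69, -19.55, -29.41, -39.27]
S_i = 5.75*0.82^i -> [5.75, 4.72, 3.87, 3.17, 2.6]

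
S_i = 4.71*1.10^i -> [4.71, 5.18, 5.7, 6.27, 6.9]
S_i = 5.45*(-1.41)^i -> [5.45, -7.68, 10.84, -15.28, 21.54]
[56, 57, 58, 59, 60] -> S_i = 56 + 1*i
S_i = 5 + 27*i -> [5, 32, 59, 86, 113]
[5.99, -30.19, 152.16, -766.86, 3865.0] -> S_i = 5.99*(-5.04)^i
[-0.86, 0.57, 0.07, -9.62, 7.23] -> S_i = Random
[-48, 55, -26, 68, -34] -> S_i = Random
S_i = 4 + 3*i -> [4, 7, 10, 13, 16]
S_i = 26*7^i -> [26, 182, 1274, 8918, 62426]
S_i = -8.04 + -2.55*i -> [-8.04, -10.59, -13.14, -15.69, -18.24]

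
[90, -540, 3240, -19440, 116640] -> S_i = 90*-6^i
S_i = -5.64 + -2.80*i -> [-5.64, -8.44, -11.24, -14.04, -16.84]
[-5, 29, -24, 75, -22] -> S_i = Random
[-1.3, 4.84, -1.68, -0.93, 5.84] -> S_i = Random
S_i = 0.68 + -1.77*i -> [0.68, -1.09, -2.86, -4.63, -6.4]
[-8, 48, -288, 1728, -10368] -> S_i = -8*-6^i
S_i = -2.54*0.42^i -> [-2.54, -1.07, -0.45, -0.19, -0.08]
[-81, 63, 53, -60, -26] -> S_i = Random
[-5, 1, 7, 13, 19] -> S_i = -5 + 6*i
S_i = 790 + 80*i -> [790, 870, 950, 1030, 1110]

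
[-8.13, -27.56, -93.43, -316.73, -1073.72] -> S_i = -8.13*3.39^i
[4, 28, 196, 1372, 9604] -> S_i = 4*7^i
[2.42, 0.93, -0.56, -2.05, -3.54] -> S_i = 2.42 + -1.49*i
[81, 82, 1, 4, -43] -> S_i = Random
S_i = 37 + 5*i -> [37, 42, 47, 52, 57]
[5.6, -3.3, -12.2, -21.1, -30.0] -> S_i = 5.60 + -8.90*i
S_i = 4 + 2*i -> [4, 6, 8, 10, 12]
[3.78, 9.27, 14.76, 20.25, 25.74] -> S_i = 3.78 + 5.49*i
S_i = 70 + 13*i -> [70, 83, 96, 109, 122]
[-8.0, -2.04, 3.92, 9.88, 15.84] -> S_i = -8.00 + 5.96*i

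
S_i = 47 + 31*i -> [47, 78, 109, 140, 171]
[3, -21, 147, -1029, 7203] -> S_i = 3*-7^i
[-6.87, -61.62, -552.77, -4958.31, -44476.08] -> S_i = -6.87*8.97^i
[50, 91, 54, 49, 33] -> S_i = Random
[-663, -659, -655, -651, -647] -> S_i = -663 + 4*i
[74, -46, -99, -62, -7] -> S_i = Random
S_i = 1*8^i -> [1, 8, 64, 512, 4096]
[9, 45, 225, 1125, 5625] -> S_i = 9*5^i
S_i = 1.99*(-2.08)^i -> [1.99, -4.14, 8.61, -17.91, 37.25]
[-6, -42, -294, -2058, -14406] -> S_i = -6*7^i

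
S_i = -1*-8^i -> [-1, 8, -64, 512, -4096]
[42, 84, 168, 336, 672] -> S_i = 42*2^i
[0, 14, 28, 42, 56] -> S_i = 0 + 14*i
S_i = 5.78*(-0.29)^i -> [5.78, -1.68, 0.49, -0.14, 0.04]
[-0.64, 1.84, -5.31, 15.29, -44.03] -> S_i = -0.64*(-2.88)^i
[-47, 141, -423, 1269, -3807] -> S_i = -47*-3^i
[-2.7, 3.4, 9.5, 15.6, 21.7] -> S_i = -2.70 + 6.10*i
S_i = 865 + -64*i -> [865, 801, 737, 673, 609]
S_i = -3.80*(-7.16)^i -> [-3.8, 27.21, -194.81, 1394.83, -9987.01]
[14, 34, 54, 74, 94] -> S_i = 14 + 20*i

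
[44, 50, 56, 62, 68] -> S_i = 44 + 6*i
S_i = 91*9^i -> [91, 819, 7371, 66339, 597051]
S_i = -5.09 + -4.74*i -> [-5.09, -9.83, -14.57, -19.31, -24.05]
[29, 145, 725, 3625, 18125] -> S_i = 29*5^i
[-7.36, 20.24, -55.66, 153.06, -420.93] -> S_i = -7.36*(-2.75)^i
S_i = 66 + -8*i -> [66, 58, 50, 42, 34]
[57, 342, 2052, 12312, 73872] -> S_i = 57*6^i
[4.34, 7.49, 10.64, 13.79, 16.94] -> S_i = 4.34 + 3.15*i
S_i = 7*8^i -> [7, 56, 448, 3584, 28672]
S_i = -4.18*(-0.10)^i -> [-4.18, 0.42, -0.04, 0.0, -0.0]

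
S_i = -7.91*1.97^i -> [-7.91, -15.58, -30.7, -60.47, -119.14]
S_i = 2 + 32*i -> [2, 34, 66, 98, 130]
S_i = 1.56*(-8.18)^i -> [1.56, -12.76, 104.38, -853.86, 6984.54]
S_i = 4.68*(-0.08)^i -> [4.68, -0.37, 0.03, -0.0, 0.0]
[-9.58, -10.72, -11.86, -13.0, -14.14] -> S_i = -9.58 + -1.14*i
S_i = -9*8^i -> [-9, -72, -576, -4608, -36864]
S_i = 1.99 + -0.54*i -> [1.99, 1.45, 0.91, 0.37, -0.17]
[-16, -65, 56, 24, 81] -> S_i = Random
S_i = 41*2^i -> [41, 82, 164, 328, 656]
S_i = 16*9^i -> [16, 144, 1296, 11664, 104976]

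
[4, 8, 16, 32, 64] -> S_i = 4*2^i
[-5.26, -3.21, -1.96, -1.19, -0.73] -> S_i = -5.26*0.61^i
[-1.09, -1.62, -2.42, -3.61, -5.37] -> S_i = -1.09*1.49^i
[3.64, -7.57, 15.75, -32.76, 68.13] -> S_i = 3.64*(-2.08)^i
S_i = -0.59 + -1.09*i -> [-0.59, -1.68, -2.77, -3.86, -4.95]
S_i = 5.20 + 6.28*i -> [5.2, 11.48, 17.76, 24.04, 30.32]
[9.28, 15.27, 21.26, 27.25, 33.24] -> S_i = 9.28 + 5.99*i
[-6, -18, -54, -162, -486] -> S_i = -6*3^i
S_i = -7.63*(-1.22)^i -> [-7.63, 9.31, -11.36, 13.85, -16.9]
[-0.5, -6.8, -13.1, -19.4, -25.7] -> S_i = -0.50 + -6.30*i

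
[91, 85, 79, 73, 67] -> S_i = 91 + -6*i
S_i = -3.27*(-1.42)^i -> [-3.27, 4.64, -6.59, 9.36, -13.3]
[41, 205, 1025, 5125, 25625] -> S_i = 41*5^i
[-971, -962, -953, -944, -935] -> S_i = -971 + 9*i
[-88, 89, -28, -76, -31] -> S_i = Random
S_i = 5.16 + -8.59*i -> [5.16, -3.43, -12.02, -20.61, -29.2]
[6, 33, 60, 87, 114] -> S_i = 6 + 27*i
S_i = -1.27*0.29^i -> [-1.27, -0.37, -0.11, -0.03, -0.01]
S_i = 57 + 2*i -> [57, 59, 61, 63, 65]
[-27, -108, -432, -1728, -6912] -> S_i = -27*4^i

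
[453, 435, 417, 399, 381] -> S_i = 453 + -18*i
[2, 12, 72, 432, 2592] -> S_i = 2*6^i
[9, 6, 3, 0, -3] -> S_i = 9 + -3*i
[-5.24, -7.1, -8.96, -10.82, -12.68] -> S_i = -5.24 + -1.86*i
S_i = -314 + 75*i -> [-314, -239, -164, -89, -14]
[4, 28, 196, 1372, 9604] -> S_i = 4*7^i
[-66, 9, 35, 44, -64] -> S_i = Random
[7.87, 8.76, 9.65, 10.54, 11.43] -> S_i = 7.87 + 0.89*i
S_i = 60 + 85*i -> [60, 145, 230, 315, 400]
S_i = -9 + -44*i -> [-9, -53, -97, -141, -185]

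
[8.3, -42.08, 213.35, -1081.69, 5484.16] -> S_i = 8.30*(-5.07)^i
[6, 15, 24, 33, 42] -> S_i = 6 + 9*i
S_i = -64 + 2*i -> [-64, -62, -60, -58, -56]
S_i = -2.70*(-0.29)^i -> [-2.7, 0.78, -0.23, 0.07, -0.02]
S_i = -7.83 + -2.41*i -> [-7.83, -10.24, -12.65, -15.06, -17.47]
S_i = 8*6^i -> [8, 48, 288, 1728, 10368]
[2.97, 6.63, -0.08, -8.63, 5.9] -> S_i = Random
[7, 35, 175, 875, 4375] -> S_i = 7*5^i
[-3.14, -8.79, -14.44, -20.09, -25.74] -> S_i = -3.14 + -5.65*i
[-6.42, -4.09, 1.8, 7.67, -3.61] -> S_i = Random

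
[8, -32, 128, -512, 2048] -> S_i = 8*-4^i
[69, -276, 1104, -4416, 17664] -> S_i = 69*-4^i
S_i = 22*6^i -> [22, 132, 792, 4752, 28512]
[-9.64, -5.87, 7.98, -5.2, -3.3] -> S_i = Random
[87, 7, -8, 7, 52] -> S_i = Random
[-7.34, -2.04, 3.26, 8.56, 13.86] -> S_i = -7.34 + 5.30*i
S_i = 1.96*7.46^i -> [1.96, 14.62, 109.08, 813.72, 6070.32]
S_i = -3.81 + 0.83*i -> [-3.81, -2.98, -2.15, -1.32, -0.49]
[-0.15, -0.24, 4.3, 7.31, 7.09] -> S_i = Random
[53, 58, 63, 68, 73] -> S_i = 53 + 5*i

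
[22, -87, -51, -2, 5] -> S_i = Random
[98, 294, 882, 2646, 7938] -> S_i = 98*3^i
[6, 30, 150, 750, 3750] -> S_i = 6*5^i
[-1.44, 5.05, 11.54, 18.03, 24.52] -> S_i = -1.44 + 6.49*i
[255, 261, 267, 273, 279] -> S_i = 255 + 6*i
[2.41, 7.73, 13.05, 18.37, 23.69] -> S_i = 2.41 + 5.32*i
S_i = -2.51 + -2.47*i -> [-2.51, -4.98, -7.45, -9.92, -12.39]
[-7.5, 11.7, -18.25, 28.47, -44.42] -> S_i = -7.50*(-1.56)^i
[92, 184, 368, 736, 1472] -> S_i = 92*2^i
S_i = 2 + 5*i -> [2, 7, 12, 17, 22]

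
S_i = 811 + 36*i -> [811, 847, 883, 919, 955]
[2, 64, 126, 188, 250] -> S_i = 2 + 62*i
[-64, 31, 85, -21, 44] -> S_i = Random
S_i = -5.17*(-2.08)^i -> [-5.17, 10.75, -22.37, 46.52, -96.77]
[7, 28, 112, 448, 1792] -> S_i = 7*4^i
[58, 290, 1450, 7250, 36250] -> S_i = 58*5^i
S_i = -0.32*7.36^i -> [-0.32, -2.36, -17.33, -127.58, -938.99]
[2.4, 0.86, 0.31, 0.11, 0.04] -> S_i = 2.40*0.36^i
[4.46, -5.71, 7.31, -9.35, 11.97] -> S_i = 4.46*(-1.28)^i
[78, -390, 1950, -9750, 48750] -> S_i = 78*-5^i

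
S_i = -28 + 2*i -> [-28, -26, -24, -22, -20]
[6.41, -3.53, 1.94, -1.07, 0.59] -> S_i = 6.41*(-0.55)^i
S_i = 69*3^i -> [69, 207, 621, 1863, 5589]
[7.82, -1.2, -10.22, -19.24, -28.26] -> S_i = 7.82 + -9.02*i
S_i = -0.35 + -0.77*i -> [-0.35, -1.12, -1.89, -2.66, -3.43]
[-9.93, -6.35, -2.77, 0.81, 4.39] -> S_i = -9.93 + 3.58*i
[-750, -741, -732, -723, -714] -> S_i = -750 + 9*i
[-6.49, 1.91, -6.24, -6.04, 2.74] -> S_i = Random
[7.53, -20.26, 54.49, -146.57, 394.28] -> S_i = 7.53*(-2.69)^i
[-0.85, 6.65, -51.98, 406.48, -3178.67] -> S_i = -0.85*(-7.82)^i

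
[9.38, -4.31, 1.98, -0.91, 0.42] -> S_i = 9.38*(-0.46)^i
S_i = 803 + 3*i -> [803, 806, 809, 812, 815]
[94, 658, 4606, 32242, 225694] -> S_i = 94*7^i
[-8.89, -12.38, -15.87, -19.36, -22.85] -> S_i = -8.89 + -3.49*i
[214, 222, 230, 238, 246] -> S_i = 214 + 8*i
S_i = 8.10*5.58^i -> [8.1, 45.2, 252.2, 1407.3, 7852.75]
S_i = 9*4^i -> [9, 36, 144, 576, 2304]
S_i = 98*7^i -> [98, 686, 4802, 33614, 235298]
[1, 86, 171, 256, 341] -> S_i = 1 + 85*i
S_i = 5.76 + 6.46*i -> [5.76, 12.22, 18.68, 25.14, 31.6]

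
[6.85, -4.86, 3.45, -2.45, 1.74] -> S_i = 6.85*(-0.71)^i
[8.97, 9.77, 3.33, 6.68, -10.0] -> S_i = Random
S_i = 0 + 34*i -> [0, 34, 68, 102, 136]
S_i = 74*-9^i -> [74, -666, 5994, -53946, 485514]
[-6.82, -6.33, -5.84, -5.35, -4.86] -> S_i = -6.82 + 0.49*i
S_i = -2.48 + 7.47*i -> [-2.48, 4.99, 12.46, 19.93, 27.4]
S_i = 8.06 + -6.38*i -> [8.06, 1.68, -4.7, -11.08, -17.46]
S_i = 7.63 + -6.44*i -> [7.63, 1.19, -5.25, -11.69, -18.13]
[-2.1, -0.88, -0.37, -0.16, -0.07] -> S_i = -2.10*0.42^i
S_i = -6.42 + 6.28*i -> [-6.42, -0.14, 6.14, 12.42, 18.7]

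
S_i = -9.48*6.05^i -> [-9.48, -57.35, -346.99, -2099.3, -12700.76]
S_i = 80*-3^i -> [80, -240, 720, -2160, 6480]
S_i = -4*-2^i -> [-4, 8, -16, 32, -64]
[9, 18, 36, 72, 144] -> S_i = 9*2^i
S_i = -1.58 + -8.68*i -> [-1.58, -10.26, -18.94, -27.62, -36.3]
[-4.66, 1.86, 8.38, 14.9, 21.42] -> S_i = -4.66 + 6.52*i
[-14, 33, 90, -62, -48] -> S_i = Random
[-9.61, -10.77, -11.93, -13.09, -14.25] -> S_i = -9.61 + -1.16*i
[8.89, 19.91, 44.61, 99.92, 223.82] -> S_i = 8.89*2.24^i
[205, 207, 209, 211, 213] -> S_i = 205 + 2*i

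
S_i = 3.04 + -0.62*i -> [3.04, 2.42, 1.8, 1.18, 0.56]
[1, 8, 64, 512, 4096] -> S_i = 1*8^i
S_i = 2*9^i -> [2, 18, 162, 1458, 13122]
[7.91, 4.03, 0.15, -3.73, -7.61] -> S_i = 7.91 + -3.88*i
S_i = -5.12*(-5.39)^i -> [-5.12, 27.6, -148.75, 801.74, -4321.41]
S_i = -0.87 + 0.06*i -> [-0.87, -0.81, -0.75, -0.69, -0.63]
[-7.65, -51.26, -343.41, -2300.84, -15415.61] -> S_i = -7.65*6.70^i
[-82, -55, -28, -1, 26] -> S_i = -82 + 27*i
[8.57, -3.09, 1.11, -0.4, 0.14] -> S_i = 8.57*(-0.36)^i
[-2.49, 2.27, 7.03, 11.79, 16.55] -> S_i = -2.49 + 4.76*i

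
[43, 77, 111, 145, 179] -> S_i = 43 + 34*i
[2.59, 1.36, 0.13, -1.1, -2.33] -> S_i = 2.59 + -1.23*i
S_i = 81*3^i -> [81, 243, 729, 2187, 6561]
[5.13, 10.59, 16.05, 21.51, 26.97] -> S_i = 5.13 + 5.46*i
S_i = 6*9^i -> [6, 54, 486, 4374, 39366]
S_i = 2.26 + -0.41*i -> [2.26, 1.85, 1.44, 1.03, 0.62]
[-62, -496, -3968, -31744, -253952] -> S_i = -62*8^i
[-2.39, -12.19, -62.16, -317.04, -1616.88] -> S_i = -2.39*5.10^i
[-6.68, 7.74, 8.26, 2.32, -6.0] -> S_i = Random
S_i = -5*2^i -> [-5, -10, -20, -40, -80]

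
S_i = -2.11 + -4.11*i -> [-2.11, -6.22, -10.33, -14.44, -18.55]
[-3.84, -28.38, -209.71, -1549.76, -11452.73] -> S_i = -3.84*7.39^i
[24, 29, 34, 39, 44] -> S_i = 24 + 5*i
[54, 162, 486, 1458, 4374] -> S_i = 54*3^i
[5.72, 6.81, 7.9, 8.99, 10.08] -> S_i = 5.72 + 1.09*i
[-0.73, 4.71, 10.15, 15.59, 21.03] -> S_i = -0.73 + 5.44*i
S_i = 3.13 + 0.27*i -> [3.13, 3.4, 3.67, 3.94, 4.21]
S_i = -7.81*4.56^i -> [-7.81, -35.61, -162.4, -740.53, -3376.84]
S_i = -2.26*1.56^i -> [-2.26, -3.53, -5.5, -8.58, -13.38]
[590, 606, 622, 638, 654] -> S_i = 590 + 16*i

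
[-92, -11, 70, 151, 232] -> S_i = -92 + 81*i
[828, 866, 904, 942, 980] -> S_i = 828 + 38*i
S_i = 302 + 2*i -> [302, 304, 306, 308, 310]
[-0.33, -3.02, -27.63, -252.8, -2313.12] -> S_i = -0.33*9.15^i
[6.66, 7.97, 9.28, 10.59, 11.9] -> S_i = 6.66 + 1.31*i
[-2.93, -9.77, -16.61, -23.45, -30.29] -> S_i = -2.93 + -6.84*i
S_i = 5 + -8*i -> [5, -3, -11, -19, -27]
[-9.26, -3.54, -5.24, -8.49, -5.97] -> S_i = Random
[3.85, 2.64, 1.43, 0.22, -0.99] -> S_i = 3.85 + -1.21*i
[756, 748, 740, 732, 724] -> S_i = 756 + -8*i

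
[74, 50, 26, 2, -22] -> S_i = 74 + -24*i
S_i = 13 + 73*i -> [13, 86, 159, 232, 305]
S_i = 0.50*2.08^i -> [0.5, 1.04, 2.16, 4.5, 9.36]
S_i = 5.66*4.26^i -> [5.66, 24.11, 102.72, 437.57, 1864.04]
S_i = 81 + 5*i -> [81, 86, 91, 96, 101]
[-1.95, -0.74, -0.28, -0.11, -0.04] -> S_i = -1.95*0.38^i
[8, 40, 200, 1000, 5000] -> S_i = 8*5^i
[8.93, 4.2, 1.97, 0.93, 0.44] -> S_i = 8.93*0.47^i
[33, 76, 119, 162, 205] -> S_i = 33 + 43*i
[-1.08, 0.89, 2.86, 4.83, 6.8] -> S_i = -1.08 + 1.97*i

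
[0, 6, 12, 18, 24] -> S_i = 0 + 6*i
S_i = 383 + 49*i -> [383, 432, 481, 530, 579]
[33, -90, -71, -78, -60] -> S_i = Random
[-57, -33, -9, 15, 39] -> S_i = -57 + 24*i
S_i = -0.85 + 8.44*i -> [-0.85, 7.59, 16.03, 24.47, 32.91]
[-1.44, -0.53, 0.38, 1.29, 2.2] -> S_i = -1.44 + 0.91*i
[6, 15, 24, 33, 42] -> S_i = 6 + 9*i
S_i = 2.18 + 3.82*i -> [2.18, 6.0, 9.82, 13.64, 17.46]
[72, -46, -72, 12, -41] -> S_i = Random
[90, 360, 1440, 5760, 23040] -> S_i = 90*4^i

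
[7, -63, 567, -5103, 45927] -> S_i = 7*-9^i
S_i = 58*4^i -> [58, 232, 928, 3712, 14848]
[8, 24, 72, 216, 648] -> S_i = 8*3^i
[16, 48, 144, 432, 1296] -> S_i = 16*3^i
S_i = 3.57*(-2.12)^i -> [3.57, -7.57, 16.05, -34.02, 72.11]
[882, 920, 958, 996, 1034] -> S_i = 882 + 38*i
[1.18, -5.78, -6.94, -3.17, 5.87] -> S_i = Random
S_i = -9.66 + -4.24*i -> [-9.66, -13.9, -18.14, -22.38, -26.62]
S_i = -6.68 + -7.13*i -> [-6.68, -13.81, -20.94, -28.07, -35.2]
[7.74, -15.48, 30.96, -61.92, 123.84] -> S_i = 7.74*(-2.00)^i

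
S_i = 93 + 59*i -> [93, 152, 211, 270, 329]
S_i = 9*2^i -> [9, 18, 36, 72, 144]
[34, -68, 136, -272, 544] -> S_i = 34*-2^i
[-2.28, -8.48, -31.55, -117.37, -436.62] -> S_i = -2.28*3.72^i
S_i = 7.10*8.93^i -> [7.1, 63.4, 566.19, 5056.07, 45150.67]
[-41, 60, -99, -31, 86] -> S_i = Random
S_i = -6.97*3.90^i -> [-6.97, -27.18, -106.01, -413.45, -1612.47]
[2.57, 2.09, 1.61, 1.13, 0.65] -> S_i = 2.57 + -0.48*i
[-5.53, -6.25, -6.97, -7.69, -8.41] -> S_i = -5.53 + -0.72*i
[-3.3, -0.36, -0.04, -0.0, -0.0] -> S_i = -3.30*0.11^i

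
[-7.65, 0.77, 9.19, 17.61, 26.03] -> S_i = -7.65 + 8.42*i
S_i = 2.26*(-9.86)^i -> [2.26, -22.28, 219.72, -2166.4, 21360.73]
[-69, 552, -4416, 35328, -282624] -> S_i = -69*-8^i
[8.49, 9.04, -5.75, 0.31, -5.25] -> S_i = Random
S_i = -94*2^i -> [-94, -188, -376, -752, -1504]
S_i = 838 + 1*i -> [838, 839, 840, 841, 842]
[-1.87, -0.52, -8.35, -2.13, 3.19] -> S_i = Random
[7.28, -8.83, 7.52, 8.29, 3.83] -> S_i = Random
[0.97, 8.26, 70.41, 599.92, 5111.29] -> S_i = 0.97*8.52^i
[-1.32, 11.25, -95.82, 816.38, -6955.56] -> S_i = -1.32*(-8.52)^i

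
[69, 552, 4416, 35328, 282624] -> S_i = 69*8^i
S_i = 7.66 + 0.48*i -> [7.66, 8.14, 8.62, 9.1, 9.58]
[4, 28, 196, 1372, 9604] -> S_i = 4*7^i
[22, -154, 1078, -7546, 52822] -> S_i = 22*-7^i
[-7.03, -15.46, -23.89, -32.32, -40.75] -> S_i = -7.03 + -8.43*i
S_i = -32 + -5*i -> [-32, -37, -42, -47, -52]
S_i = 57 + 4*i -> [57, 61, 65, 69, 73]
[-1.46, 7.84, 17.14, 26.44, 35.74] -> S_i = -1.46 + 9.30*i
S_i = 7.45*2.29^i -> [7.45, 17.06, 39.07, 89.47, 204.88]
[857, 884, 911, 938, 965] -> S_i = 857 + 27*i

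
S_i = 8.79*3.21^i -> [8.79, 28.22, 90.57, 290.74, 933.27]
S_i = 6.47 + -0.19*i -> [6.47, 6.28, 6.09, 5.9, 5.71]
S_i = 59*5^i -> [59, 295, 1475, 7375, 36875]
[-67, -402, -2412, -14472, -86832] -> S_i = -67*6^i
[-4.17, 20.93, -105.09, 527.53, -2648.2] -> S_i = -4.17*(-5.02)^i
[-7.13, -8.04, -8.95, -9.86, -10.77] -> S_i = -7.13 + -0.91*i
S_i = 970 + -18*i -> [970, 952, 934, 916, 898]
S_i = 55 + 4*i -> [55, 59, 63, 67, 71]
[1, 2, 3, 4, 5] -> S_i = 1 + 1*i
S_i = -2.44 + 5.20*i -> [-2.44, 2.76, 7.96, 13.16, 18.36]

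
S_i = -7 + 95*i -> [-7, 88, 183, 278, 373]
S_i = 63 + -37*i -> [63, 26, -11, -48, -85]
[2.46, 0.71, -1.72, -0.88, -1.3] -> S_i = Random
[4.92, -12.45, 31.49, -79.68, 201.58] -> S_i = 4.92*(-2.53)^i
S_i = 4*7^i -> [4, 28, 196, 1372, 9604]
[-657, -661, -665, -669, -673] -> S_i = -657 + -4*i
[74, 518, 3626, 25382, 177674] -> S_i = 74*7^i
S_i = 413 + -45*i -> [413, 368, 323, 278, 233]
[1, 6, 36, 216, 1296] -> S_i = 1*6^i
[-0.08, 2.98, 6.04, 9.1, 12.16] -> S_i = -0.08 + 3.06*i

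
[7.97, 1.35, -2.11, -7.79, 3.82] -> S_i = Random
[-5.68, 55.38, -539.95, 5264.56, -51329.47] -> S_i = -5.68*(-9.75)^i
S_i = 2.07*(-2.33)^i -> [2.07, -4.82, 11.24, -26.18, 61.01]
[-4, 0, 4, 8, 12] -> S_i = -4 + 4*i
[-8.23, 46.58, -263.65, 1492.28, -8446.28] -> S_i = -8.23*(-5.66)^i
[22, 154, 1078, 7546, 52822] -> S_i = 22*7^i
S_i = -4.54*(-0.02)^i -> [-4.54, 0.09, -0.0, 0.0, -0.0]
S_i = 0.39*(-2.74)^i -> [0.39, -1.07, 2.93, -8.02, 21.98]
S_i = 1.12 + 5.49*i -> [1.12, 6.61, 12.1, 17.59, 23.08]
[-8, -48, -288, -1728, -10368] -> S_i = -8*6^i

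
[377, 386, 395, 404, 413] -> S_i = 377 + 9*i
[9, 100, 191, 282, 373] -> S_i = 9 + 91*i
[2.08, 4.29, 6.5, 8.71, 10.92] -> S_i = 2.08 + 2.21*i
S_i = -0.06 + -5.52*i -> [-0.06, -5.58, -11.1, -16.62, -22.14]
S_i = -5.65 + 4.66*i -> [-5.65, -0.99, 3.67, 8.33, 12.99]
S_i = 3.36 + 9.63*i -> [3.36, 12.99, 22.62, 32.25, 41.88]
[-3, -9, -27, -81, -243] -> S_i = -3*3^i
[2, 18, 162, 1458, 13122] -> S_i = 2*9^i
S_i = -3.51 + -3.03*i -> [-3.51, -6.54, -9.57, -12.6, -15.63]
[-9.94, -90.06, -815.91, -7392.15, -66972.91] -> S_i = -9.94*9.06^i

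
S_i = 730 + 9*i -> [730, 739, 748, 757, 766]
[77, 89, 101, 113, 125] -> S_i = 77 + 12*i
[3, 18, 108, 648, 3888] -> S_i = 3*6^i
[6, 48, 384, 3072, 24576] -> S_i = 6*8^i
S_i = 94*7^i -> [94, 658, 4606, 32242, 225694]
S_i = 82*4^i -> [82, 328, 1312, 5248, 20992]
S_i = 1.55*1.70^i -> [1.55, 2.64, 4.48, 7.62, 12.95]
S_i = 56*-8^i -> [56, -448, 3584, -28672, 229376]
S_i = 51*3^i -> [51, 153, 459, 1377, 4131]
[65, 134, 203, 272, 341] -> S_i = 65 + 69*i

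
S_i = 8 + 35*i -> [8, 43, 78, 113, 148]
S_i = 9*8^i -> [9, 72, 576, 4608, 36864]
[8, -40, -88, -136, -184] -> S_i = 8 + -48*i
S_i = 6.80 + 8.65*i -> [6.8, 15.45, 24.1, 32.75, 41.4]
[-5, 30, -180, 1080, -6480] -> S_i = -5*-6^i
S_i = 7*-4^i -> [7, -28, 112, -448, 1792]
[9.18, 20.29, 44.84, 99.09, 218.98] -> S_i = 9.18*2.21^i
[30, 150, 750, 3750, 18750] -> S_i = 30*5^i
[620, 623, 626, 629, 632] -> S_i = 620 + 3*i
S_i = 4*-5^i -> [4, -20, 100, -500, 2500]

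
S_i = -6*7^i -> [-6, -42, -294, -2058, -14406]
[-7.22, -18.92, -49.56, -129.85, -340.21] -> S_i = -7.22*2.62^i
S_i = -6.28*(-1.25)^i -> [-6.28, 7.85, -9.81, 12.27, -15.33]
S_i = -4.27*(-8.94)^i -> [-4.27, 38.17, -341.27, 3050.99, -27275.83]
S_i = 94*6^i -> [94, 564, 3384, 20304, 121824]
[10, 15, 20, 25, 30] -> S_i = 10 + 5*i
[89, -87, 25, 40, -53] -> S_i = Random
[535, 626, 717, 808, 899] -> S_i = 535 + 91*i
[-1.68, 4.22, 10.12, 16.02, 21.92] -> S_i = -1.68 + 5.90*i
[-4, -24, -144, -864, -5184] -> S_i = -4*6^i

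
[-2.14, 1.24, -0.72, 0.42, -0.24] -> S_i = -2.14*(-0.58)^i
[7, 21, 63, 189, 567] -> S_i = 7*3^i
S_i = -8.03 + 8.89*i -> [-8.03, 0.86, 9.75, 18.64, 27.53]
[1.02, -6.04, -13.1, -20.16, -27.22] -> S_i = 1.02 + -7.06*i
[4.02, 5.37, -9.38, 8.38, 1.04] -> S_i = Random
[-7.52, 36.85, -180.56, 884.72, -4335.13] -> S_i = -7.52*(-4.90)^i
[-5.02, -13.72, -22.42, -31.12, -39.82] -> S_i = -5.02 + -8.70*i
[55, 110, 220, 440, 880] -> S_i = 55*2^i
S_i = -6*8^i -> [-6, -48, -384, -3072, -24576]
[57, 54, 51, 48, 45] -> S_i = 57 + -3*i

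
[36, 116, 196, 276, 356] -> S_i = 36 + 80*i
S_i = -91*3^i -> [-91, -273, -819, -2457, -7371]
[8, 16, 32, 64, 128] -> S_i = 8*2^i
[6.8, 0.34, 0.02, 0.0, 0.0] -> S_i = 6.80*0.05^i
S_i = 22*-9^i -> [22, -198, 1782, -16038, 144342]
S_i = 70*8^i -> [70, 560, 4480, 35840, 286720]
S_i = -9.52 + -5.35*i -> [-9.52, -14.87, -20.22, -25.57, -30.92]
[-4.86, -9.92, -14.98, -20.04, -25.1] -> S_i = -4.86 + -5.06*i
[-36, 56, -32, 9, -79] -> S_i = Random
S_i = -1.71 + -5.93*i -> [-1.71, -7.64, -13.57, -19.5, -25.43]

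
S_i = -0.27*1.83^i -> [-0.27, -0.49, -0.9, -1.65, -3.03]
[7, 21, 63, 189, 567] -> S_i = 7*3^i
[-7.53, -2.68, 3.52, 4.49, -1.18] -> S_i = Random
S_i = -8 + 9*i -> [-8, 1, 10, 19, 28]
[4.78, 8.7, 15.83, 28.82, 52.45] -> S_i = 4.78*1.82^i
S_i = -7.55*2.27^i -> [-7.55, -17.14, -38.9, -88.31, -200.47]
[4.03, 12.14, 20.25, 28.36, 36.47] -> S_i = 4.03 + 8.11*i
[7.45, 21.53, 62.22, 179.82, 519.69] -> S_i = 7.45*2.89^i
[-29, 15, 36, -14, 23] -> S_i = Random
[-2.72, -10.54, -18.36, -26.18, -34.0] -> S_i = -2.72 + -7.82*i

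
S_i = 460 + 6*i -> [460, 466, 472, 478, 484]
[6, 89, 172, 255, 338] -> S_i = 6 + 83*i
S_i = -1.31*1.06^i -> [-1.31, -1.39, -1.47, -1.56, -1.65]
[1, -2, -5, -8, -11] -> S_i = 1 + -3*i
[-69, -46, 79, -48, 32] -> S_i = Random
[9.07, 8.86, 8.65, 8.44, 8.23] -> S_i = 9.07 + -0.21*i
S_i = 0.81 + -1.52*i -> [0.81, -0.71, -2.23, -3.75, -5.27]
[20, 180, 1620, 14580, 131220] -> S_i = 20*9^i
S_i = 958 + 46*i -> [958, 1004, 1050, 1096, 1142]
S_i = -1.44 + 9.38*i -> [-1.44, 7.94, 17.32, 26.7, 36.08]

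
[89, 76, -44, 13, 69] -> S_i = Random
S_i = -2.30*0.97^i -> [-2.3, -2.23, -2.16, -2.1, -2.04]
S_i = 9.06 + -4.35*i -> [9.06, 4.71, 0.36, -3.99, -8.34]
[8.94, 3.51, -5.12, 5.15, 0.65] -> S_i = Random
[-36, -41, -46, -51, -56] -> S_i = -36 + -5*i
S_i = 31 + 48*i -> [31, 79, 127, 175, 223]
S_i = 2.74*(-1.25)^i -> [2.74, -3.42, 4.28, -5.35, 6.69]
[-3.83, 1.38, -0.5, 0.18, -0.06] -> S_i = -3.83*(-0.36)^i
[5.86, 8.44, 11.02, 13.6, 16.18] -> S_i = 5.86 + 2.58*i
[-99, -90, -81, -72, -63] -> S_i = -99 + 9*i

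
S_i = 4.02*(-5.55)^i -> [4.02, -22.31, 123.83, -687.23, 3814.15]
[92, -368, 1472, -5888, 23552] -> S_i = 92*-4^i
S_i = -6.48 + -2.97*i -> [-6.48, -9.45, -12.42, -15.39, -18.36]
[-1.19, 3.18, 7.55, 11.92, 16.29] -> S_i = -1.19 + 4.37*i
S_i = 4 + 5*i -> [4, 9, 14, 19, 24]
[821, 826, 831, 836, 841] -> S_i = 821 + 5*i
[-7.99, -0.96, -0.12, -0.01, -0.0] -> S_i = -7.99*0.12^i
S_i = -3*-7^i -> [-3, 21, -147, 1029, -7203]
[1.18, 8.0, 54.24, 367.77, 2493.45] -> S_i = 1.18*6.78^i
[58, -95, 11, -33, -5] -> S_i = Random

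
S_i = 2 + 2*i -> [2, 4, 6, 8, 10]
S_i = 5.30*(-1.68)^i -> [5.3, -8.9, 14.96, -25.13, 42.22]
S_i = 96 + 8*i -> [96, 104, 112, 120, 128]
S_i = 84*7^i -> [84, 588, 4116, 28812, 201684]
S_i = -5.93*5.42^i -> [-5.93, -32.14, -174.2, -944.18, -5117.43]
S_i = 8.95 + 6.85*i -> [8.95, 15.8, 22.65, 29.5, 36.35]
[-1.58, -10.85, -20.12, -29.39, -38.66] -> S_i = -1.58 + -9.27*i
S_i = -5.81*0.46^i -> [-5.81, -2.67, -1.23, -0.57, -0.26]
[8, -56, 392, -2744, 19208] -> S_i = 8*-7^i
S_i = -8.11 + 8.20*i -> [-8.11, 0.09, 8.29, 16.49, 24.69]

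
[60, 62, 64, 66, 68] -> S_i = 60 + 2*i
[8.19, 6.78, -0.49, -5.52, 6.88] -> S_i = Random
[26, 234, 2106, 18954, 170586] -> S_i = 26*9^i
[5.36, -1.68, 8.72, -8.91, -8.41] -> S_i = Random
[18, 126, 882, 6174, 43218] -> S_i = 18*7^i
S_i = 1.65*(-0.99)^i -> [1.65, -1.63, 1.62, -1.6, 1.58]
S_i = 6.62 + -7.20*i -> [6.62, -0.58, -7.78, -14.98, -22.18]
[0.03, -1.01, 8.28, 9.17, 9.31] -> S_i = Random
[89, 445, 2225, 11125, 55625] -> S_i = 89*5^i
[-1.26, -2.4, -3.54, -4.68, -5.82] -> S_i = -1.26 + -1.14*i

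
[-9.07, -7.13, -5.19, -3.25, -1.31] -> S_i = -9.07 + 1.94*i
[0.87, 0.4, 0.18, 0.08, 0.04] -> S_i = 0.87*0.46^i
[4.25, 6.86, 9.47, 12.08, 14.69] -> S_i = 4.25 + 2.61*i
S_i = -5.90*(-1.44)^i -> [-5.9, 8.5, -12.23, 17.62, -25.37]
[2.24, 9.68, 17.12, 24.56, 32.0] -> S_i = 2.24 + 7.44*i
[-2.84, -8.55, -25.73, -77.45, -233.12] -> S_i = -2.84*3.01^i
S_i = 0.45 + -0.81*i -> [0.45, -0.36, -1.17, -1.98, -2.79]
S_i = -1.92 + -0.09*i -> [-1.92, -2.01, -2.1, -2.19, -2.28]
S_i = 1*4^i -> [1, 4, 16, 64, 256]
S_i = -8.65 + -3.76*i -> [-8.65, -12.41, -16.17, -19.93, -23.69]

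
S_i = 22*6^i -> [22, 132, 792, 4752, 28512]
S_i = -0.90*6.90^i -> [-0.9, -6.21, -42.85, -295.66, -2040.04]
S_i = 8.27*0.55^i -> [8.27, 4.55, 2.5, 1.38, 0.76]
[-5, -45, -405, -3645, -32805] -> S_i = -5*9^i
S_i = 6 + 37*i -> [6, 43, 80, 117, 154]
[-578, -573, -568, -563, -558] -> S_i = -578 + 5*i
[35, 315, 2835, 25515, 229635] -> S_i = 35*9^i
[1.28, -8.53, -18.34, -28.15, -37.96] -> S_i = 1.28 + -9.81*i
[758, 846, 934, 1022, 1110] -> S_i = 758 + 88*i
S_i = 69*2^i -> [69, 138, 276, 552, 1104]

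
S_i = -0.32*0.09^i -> [-0.32, -0.03, -0.0, -0.0, -0.0]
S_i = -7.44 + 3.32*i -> [-7.44, -4.12, -0.8, 2.52, 5.84]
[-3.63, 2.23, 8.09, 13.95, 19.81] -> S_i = -3.63 + 5.86*i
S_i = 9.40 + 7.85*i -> [9.4, 17.25, 25.1, 32.95, 40.8]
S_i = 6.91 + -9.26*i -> [6.91, -2.35, -11.61, -20.87, -30.13]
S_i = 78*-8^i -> [78, -624, 4992, -39936, 319488]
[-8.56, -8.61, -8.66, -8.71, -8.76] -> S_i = -8.56 + -0.05*i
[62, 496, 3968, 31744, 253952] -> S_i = 62*8^i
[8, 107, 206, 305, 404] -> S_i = 8 + 99*i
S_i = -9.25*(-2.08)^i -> [-9.25, 19.24, -40.02, 83.24, -173.14]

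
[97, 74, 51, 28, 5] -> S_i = 97 + -23*i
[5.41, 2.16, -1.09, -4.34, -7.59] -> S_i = 5.41 + -3.25*i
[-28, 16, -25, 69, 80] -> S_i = Random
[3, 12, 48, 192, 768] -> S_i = 3*4^i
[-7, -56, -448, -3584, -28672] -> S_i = -7*8^i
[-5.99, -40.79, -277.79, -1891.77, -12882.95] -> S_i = -5.99*6.81^i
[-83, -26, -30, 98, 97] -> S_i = Random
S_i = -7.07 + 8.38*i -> [-7.07, 1.31, 9.69, 18.07, 26.45]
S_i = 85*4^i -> [85, 340, 1360, 5440, 21760]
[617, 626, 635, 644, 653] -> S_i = 617 + 9*i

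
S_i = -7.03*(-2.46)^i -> [-7.03, 17.29, -42.54, 104.66, -257.45]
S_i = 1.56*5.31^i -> [1.56, 8.28, 43.99, 233.57, 1240.23]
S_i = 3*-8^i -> [3, -24, 192, -1536, 12288]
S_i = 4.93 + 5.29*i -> [4.93, 10.22, 15.51, 20.8, 26.09]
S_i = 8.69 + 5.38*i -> [8.69, 14.07, 19.45, 24.83, 30.21]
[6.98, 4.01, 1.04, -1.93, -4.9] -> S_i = 6.98 + -2.97*i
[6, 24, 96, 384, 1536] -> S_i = 6*4^i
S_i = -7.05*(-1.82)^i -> [-7.05, 12.83, -23.35, 42.5, -77.35]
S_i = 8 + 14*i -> [8, 22, 36, 50, 64]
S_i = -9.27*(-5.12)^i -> [-9.27, 47.46, -243.01, 1244.2, -6370.3]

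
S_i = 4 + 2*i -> [4, 6, 8, 10, 12]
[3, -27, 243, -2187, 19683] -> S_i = 3*-9^i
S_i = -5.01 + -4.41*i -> [-5.01, -9.42, -13.83, -18.24, -22.65]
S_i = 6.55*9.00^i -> [6.55, 58.95, 530.55, 4774.95, 42974.55]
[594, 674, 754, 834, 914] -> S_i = 594 + 80*i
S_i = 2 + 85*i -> [2, 87, 172, 257, 342]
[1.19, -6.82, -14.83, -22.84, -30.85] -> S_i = 1.19 + -8.01*i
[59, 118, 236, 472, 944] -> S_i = 59*2^i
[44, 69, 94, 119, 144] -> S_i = 44 + 25*i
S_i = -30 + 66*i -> [-30, 36, 102, 168, 234]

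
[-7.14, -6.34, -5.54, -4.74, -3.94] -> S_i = -7.14 + 0.80*i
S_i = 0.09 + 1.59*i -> [0.09, 1.68, 3.27, 4.86, 6.45]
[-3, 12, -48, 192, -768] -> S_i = -3*-4^i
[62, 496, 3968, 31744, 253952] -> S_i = 62*8^i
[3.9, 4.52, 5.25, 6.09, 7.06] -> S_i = 3.90*1.16^i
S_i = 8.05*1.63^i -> [8.05, 13.12, 21.39, 34.86, 56.83]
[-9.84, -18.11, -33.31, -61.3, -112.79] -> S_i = -9.84*1.84^i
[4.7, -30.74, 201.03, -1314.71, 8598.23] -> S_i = 4.70*(-6.54)^i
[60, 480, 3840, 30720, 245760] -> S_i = 60*8^i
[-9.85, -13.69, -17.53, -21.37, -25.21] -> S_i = -9.85 + -3.84*i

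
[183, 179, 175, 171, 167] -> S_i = 183 + -4*i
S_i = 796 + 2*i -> [796, 798, 800, 802, 804]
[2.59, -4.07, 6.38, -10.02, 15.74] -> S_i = 2.59*(-1.57)^i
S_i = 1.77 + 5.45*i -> [1.77, 7.22, 12.67, 18.12, 23.57]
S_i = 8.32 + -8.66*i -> [8.32, -0.34, -9.0, -17.66, -26.32]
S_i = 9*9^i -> [9, 81, 729, 6561, 59049]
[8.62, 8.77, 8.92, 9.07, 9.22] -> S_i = 8.62 + 0.15*i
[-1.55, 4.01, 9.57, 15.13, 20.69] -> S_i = -1.55 + 5.56*i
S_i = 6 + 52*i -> [6, 58, 110, 162, 214]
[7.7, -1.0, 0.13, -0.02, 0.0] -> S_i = 7.70*(-0.13)^i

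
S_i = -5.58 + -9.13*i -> [-5.58, -14.71, -23.84, -32.97, -42.1]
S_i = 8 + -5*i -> [8, 3, -2, -7, -12]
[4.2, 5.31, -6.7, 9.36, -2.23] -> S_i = Random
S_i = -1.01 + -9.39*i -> [-1.01, -10.4, -19.79, -29.18, -38.57]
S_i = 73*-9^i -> [73, -657, 5913, -53217, 478953]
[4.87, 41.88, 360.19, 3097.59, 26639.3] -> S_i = 4.87*8.60^i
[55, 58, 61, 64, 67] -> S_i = 55 + 3*i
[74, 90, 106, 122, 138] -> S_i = 74 + 16*i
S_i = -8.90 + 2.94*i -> [-8.9, -5.96, -3.02, -0.08, 2.86]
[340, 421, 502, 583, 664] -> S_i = 340 + 81*i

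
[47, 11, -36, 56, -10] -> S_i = Random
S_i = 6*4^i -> [6, 24, 96, 384, 1536]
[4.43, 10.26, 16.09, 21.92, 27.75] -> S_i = 4.43 + 5.83*i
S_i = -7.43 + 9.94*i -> [-7.43, 2.51, 12.45, 22.39, 32.33]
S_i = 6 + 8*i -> [6, 14, 22, 30, 38]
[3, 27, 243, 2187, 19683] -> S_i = 3*9^i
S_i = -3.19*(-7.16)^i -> [-3.19, 22.84, -163.54, 1170.93, -8383.84]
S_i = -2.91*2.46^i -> [-2.91, -7.16, -17.61, -43.32, -106.57]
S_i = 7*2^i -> [7, 14, 28, 56, 112]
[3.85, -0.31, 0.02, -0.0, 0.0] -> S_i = 3.85*(-0.08)^i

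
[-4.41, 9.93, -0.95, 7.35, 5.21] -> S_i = Random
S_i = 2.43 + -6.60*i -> [2.43, -4.17, -10.77, -17.37, -23.97]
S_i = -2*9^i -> [-2, -18, -162, -1458, -13122]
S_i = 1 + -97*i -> [1, -96, -193, -290, -387]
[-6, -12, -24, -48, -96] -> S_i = -6*2^i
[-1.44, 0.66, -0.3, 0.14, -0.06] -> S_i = -1.44*(-0.46)^i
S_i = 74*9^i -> [74, 666, 5994, 53946, 485514]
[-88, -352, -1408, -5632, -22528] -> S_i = -88*4^i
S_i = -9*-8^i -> [-9, 72, -576, 4608, -36864]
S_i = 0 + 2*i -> [0, 2, 4, 6, 8]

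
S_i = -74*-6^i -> [-74, 444, -2664, 15984, -95904]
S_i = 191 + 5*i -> [191, 196, 201, 206, 211]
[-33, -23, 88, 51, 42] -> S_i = Random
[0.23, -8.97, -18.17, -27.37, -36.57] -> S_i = 0.23 + -9.20*i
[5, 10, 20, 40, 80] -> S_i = 5*2^i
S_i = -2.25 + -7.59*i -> [-2.25, -9.84, -17.43, -25.02, -32.61]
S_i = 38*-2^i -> [38, -76, 152, -304, 608]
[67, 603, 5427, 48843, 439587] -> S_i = 67*9^i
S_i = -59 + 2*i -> [-59, -57, -55, -53, -51]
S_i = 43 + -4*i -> [43, 39, 35, 31, 27]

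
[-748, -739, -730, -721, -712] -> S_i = -748 + 9*i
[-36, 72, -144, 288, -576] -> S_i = -36*-2^i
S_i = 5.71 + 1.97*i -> [5.71, 7.68, 9.65, 11.62, 13.59]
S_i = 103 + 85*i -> [103, 188, 273, 358, 443]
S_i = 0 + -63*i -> [0, -63, -126, -189, -252]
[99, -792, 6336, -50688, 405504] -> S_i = 99*-8^i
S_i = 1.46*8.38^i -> [1.46, 12.23, 102.53, 859.18, 7199.94]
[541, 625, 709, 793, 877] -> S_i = 541 + 84*i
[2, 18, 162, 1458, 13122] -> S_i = 2*9^i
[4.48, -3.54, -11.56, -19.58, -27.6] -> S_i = 4.48 + -8.02*i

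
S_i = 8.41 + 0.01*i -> [8.41, 8.42, 8.43, 8.44, 8.45]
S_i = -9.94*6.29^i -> [-9.94, -62.52, -393.27, -2473.65, -15559.26]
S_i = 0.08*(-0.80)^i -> [0.08, -0.06, 0.05, -0.04, 0.03]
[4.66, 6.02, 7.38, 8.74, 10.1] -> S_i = 4.66 + 1.36*i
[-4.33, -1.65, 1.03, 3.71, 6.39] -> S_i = -4.33 + 2.68*i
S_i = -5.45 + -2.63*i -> [-5.45, -8.08, -10.71, -13.34, -15.97]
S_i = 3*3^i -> [3, 9, 27, 81, 243]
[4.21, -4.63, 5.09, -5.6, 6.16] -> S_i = 4.21*(-1.10)^i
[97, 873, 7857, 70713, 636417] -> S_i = 97*9^i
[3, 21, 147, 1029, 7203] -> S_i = 3*7^i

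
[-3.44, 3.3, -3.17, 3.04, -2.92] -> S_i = -3.44*(-0.96)^i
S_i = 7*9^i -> [7, 63, 567, 5103, 45927]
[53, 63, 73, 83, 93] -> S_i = 53 + 10*i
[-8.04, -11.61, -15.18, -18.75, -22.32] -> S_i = -8.04 + -3.57*i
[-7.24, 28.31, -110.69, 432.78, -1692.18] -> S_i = -7.24*(-3.91)^i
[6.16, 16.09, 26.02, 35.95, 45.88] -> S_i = 6.16 + 9.93*i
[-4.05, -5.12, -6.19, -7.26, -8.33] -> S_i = -4.05 + -1.07*i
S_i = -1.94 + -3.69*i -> [-1.94, -5.63, -9.32, -13.01, -16.7]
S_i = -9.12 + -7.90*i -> [-9.12, -17.02, -24.92, -32.82, -40.72]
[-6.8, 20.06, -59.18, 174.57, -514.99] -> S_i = -6.80*(-2.95)^i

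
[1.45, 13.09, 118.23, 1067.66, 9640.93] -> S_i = 1.45*9.03^i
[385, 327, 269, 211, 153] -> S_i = 385 + -58*i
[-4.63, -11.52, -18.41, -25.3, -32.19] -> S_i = -4.63 + -6.89*i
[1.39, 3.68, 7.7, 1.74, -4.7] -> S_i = Random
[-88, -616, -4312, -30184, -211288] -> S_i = -88*7^i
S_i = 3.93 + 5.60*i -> [3.93, 9.53, 15.13, 20.73, 26.33]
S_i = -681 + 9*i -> [-681, -672, -663, -654, -645]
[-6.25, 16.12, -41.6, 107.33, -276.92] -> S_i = -6.25*(-2.58)^i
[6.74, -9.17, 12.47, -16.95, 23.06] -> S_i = 6.74*(-1.36)^i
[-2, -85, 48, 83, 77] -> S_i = Random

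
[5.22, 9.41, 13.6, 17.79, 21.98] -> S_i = 5.22 + 4.19*i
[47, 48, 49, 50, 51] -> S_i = 47 + 1*i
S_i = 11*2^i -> [11, 22, 44, 88, 176]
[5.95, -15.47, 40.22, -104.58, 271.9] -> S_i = 5.95*(-2.60)^i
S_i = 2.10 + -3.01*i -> [2.1, -0.91, -3.92, -6.93, -9.94]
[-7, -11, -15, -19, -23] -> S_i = -7 + -4*i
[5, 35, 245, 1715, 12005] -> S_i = 5*7^i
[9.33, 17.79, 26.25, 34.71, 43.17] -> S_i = 9.33 + 8.46*i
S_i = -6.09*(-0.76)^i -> [-6.09, 4.63, -3.52, 2.67, -2.03]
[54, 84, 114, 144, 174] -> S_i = 54 + 30*i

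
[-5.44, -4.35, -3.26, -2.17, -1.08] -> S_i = -5.44 + 1.09*i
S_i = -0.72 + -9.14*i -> [-0.72, -9.86, -19.0, -28.14, -37.28]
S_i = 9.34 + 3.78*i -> [9.34, 13.12, 16.9, 20.68, 24.46]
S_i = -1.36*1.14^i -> [-1.36, -1.55, -1.77, -2.01, -2.3]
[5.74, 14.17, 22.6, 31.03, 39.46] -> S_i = 5.74 + 8.43*i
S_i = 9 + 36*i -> [9, 45, 81, 117, 153]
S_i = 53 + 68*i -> [53, 121, 189, 257, 325]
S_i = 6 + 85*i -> [6, 91, 176, 261, 346]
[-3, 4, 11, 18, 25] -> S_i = -3 + 7*i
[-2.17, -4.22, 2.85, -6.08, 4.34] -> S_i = Random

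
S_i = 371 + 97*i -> [371, 468, 565, 662, 759]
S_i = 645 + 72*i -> [645, 717, 789, 861, 933]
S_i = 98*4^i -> [98, 392, 1568, 6272, 25088]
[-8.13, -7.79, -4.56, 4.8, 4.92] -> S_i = Random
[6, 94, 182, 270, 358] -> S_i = 6 + 88*i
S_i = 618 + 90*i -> [618, 708, 798, 888, 978]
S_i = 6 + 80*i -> [6, 86, 166, 246, 326]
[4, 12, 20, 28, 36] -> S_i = 4 + 8*i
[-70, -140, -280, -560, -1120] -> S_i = -70*2^i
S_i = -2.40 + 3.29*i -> [-2.4, 0.89, 4.18, 7.47, 10.76]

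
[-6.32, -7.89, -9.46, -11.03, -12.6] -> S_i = -6.32 + -1.57*i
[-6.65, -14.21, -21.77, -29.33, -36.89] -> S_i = -6.65 + -7.56*i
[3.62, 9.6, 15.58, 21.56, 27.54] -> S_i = 3.62 + 5.98*i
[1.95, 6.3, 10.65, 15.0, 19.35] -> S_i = 1.95 + 4.35*i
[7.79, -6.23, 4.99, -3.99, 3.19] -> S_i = 7.79*(-0.80)^i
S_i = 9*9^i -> [9, 81, 729, 6561, 59049]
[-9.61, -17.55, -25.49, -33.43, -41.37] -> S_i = -9.61 + -7.94*i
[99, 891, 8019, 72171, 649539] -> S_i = 99*9^i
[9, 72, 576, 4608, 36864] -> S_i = 9*8^i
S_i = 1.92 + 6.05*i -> [1.92, 7.97, 14.02, 20.07, 26.12]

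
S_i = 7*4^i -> [7, 28, 112, 448, 1792]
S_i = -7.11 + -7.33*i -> [-7.11, -14.44, -21.77, -29.1, -36.43]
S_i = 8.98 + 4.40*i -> [8.98, 13.38, 17.78, 22.18, 26.58]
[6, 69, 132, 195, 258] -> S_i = 6 + 63*i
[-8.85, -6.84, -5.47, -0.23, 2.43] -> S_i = Random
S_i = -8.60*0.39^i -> [-8.6, -3.35, -1.31, -0.51, -0.2]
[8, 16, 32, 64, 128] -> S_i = 8*2^i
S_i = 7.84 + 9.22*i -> [7.84, 17.06, 26.28, 35.5, 44.72]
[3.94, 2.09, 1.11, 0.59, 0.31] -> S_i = 3.94*0.53^i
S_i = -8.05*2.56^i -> [-8.05, -20.61, -52.76, -135.06, -345.74]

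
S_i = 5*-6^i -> [5, -30, 180, -1080, 6480]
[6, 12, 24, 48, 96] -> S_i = 6*2^i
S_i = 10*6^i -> [10, 60, 360, 2160, 12960]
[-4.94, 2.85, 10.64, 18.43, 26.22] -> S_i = -4.94 + 7.79*i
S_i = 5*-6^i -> [5, -30, 180, -1080, 6480]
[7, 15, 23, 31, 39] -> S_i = 7 + 8*i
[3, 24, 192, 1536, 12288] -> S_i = 3*8^i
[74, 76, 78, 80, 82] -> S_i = 74 + 2*i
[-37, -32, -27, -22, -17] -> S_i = -37 + 5*i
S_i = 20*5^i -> [20, 100, 500, 2500, 12500]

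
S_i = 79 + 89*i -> [79, 168, 257, 346, 435]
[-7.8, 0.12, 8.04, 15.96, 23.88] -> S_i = -7.80 + 7.92*i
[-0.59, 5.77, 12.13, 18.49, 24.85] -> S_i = -0.59 + 6.36*i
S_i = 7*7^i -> [7, 49, 343, 2401, 16807]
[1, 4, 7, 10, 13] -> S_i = 1 + 3*i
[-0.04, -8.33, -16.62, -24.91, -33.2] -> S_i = -0.04 + -8.29*i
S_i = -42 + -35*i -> [-42, -77, -112, -147, -182]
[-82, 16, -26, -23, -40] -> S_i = Random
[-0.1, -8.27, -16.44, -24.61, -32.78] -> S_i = -0.10 + -8.17*i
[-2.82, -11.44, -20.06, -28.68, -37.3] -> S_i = -2.82 + -8.62*i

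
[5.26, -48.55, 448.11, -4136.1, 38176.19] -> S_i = 5.26*(-9.23)^i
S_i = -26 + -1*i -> [-26, -27, -28, -29, -30]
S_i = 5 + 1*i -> [5, 6, 7, 8, 9]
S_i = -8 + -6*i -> [-8, -14, -20, -26, -32]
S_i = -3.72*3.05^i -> [-3.72, -11.35, -34.61, -105.55, -321.92]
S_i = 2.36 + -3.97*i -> [2.36, -1.61, -5.58, -9.55, -13.52]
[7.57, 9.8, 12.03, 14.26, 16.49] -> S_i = 7.57 + 2.23*i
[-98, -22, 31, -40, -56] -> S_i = Random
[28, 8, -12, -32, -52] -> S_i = 28 + -20*i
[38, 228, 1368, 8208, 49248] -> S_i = 38*6^i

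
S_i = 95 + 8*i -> [95, 103, 111, 119, 127]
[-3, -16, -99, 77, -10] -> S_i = Random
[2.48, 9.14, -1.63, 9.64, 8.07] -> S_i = Random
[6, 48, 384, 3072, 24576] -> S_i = 6*8^i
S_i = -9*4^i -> [-9, -36, -144, -576, -2304]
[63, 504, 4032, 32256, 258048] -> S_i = 63*8^i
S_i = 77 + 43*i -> [77, 120, 163, 206, 249]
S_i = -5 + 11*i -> [-5, 6, 17, 28, 39]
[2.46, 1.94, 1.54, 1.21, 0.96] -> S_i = 2.46*0.79^i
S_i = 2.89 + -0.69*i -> [2.89, 2.2, 1.51, 0.82, 0.13]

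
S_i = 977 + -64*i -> [977, 913, 849, 785, 721]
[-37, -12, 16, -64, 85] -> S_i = Random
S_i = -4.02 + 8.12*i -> [-4.02, 4.1, 12.22, 20.34, 28.46]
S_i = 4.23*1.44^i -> [4.23, 6.09, 8.77, 12.63, 18.19]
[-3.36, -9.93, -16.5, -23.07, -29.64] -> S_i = -3.36 + -6.57*i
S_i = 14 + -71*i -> [14, -57, -128, -199, -270]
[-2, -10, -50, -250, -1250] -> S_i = -2*5^i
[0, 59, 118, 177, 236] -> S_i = 0 + 59*i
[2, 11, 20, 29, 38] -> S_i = 2 + 9*i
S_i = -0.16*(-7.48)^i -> [-0.16, 1.2, -8.95, 66.96, -500.87]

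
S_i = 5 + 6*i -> [5, 11, 17, 23, 29]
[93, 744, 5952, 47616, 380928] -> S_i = 93*8^i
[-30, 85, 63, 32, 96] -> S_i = Random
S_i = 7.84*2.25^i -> [7.84, 17.64, 39.69, 89.3, 200.93]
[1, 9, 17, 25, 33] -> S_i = 1 + 8*i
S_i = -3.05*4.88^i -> [-3.05, -14.88, -72.63, -354.45, -1729.73]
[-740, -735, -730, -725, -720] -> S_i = -740 + 5*i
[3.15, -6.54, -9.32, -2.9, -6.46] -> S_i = Random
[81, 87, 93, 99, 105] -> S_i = 81 + 6*i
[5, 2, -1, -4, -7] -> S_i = 5 + -3*i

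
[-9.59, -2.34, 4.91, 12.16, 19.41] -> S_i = -9.59 + 7.25*i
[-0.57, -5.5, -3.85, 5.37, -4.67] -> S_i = Random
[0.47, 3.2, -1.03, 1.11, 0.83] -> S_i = Random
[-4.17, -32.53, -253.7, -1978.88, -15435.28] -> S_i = -4.17*7.80^i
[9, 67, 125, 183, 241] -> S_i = 9 + 58*i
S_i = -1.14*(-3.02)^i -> [-1.14, 3.44, -10.4, 31.4, -94.83]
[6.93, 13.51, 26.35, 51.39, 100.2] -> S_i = 6.93*1.95^i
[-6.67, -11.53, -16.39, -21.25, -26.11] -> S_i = -6.67 + -4.86*i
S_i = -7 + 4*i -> [-7, -3, 1, 5, 9]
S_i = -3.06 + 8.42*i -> [-3.06, 5.36, 13.78, 22.2, 30.62]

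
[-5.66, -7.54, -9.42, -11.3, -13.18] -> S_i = -5.66 + -1.88*i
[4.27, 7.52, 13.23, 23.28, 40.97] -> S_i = 4.27*1.76^i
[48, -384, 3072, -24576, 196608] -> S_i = 48*-8^i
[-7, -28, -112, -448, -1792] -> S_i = -7*4^i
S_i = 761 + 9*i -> [761, 770, 779, 788, 797]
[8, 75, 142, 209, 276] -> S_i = 8 + 67*i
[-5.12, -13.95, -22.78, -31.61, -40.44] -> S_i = -5.12 + -8.83*i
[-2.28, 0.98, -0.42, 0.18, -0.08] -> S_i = -2.28*(-0.43)^i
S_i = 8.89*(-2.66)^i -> [8.89, -23.65, 62.9, -167.32, 445.07]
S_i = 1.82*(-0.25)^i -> [1.82, -0.46, 0.11, -0.03, 0.01]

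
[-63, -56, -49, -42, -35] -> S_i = -63 + 7*i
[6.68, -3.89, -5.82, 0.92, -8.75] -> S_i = Random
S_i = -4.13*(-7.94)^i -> [-4.13, 32.79, -260.37, 2067.34, -16414.67]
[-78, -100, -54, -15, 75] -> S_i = Random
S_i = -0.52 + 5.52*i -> [-0.52, 5.0, 10.52, 16.04, 21.56]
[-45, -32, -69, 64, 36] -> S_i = Random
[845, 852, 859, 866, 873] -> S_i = 845 + 7*i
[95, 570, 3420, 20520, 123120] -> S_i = 95*6^i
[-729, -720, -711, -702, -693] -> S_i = -729 + 9*i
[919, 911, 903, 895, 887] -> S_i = 919 + -8*i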